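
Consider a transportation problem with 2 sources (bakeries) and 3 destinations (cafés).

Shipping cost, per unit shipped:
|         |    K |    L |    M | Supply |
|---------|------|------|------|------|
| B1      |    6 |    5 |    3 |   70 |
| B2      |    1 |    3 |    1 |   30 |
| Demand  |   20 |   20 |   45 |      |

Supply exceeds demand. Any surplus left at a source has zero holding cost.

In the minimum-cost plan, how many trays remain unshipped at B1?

Minimum-cost shipments:
  B1->L: 20 × 5 = 100
  B1->M: 35 × 3 = 105
  B2->K: 20 × 1 = 20
  B2->M: 10 × 1 = 10
Total cost = 235.
B1 ships 55 of its 70, leaving 15.

15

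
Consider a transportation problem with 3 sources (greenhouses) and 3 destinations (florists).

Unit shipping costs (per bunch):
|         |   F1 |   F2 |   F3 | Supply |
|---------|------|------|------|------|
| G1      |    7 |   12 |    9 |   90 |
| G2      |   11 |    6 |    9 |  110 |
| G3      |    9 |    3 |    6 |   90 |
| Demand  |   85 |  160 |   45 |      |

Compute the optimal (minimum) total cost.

1690

One minimum-cost allocation:
  G1->F1: 85 × 7 = 595
  G1->F3: 5 × 9 = 45
  G2->F2: 70 × 6 = 420
  G2->F3: 40 × 9 = 360
  G3->F2: 90 × 3 = 270
Total = 595 + 45 + 420 + 360 + 270 = 1690.
(Supply check: G1 ships 90; G2 ships 110; G3 ships 90.)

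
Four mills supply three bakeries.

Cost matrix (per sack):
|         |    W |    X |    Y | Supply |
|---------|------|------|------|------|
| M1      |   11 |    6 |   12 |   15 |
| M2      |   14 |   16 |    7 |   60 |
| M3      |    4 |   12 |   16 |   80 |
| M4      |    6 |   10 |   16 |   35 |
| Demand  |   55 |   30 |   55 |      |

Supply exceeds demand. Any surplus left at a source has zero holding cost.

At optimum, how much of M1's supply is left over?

Minimum-cost shipments:
  M1 to X: 15 × 6 = 90
  M2 to Y: 55 × 7 = 385
  M3 to W: 55 × 4 = 220
  M4 to X: 15 × 10 = 150
Total cost = 845.
M1 ships 15 of its 15, leaving 0.

0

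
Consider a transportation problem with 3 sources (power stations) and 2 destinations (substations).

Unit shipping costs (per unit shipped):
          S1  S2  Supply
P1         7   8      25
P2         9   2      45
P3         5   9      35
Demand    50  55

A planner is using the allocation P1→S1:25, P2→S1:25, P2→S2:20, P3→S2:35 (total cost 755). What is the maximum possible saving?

305

Current plan cost = 25·7 + 25·9 + 20·2 + 35·9 = 755.
Optimal plan:
  P1->S1: 15 × 7 = 105
  P1->S2: 10 × 8 = 80
  P2->S2: 45 × 2 = 90
  P3->S1: 35 × 5 = 175
Optimal cost = 450.
Saving = 755 − 450 = 305.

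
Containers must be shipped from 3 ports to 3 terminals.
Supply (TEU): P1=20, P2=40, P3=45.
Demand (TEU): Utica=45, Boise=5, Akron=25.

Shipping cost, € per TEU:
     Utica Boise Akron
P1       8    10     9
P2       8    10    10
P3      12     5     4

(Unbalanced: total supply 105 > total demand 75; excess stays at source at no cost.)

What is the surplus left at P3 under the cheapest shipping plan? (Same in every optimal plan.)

15

Minimum-cost shipments:
  P1–Utica: 5 × €8 = €40
  P2–Utica: 40 × €8 = €320
  P3–Boise: 5 × €5 = €25
  P3–Akron: 25 × €4 = €100
Total cost = €485.
P3 ships 30 of its 45, leaving 15.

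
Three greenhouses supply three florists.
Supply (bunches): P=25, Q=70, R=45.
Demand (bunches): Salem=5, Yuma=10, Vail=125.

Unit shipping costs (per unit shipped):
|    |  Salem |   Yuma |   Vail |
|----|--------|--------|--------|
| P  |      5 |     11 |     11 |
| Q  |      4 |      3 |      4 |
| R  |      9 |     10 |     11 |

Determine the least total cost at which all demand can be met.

1010

One minimum-cost allocation:
  P–Salem: 5 bunches
  P–Vail: 20 bunches
  Q–Vail: 70 bunches
  R–Yuma: 10 bunches
  R–Vail: 35 bunches
Total cost = 1010.
(Supply check: P ships 25; Q ships 70; R ships 45.)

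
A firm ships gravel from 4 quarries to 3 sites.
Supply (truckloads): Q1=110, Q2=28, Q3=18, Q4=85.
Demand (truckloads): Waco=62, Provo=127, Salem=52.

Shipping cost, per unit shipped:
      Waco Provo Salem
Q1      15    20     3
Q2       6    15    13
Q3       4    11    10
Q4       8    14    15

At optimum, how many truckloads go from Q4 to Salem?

0

Optimal shipments:
  Q1 to Provo: 58 × 20 = 1160
  Q1 to Salem: 52 × 3 = 156
  Q2 to Waco: 28 × 6 = 168
  Q3 to Waco: 18 × 4 = 72
  Q4 to Waco: 16 × 8 = 128
  Q4 to Provo: 69 × 14 = 966
Total cost = 2650.
The route Q4→Salem is not used.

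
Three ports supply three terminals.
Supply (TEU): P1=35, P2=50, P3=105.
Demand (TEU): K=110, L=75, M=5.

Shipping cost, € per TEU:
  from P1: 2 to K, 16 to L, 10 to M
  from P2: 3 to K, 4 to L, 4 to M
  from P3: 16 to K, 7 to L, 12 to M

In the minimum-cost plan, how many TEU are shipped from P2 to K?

50

Solving gives:
  P1 to K: 35 × €2 = €70
  P2 to K: 50 × €3 = €150
  P3 to K: 25 × €16 = €400
  P3 to L: 75 × €7 = €525
  P3 to M: 5 × €12 = €60
Total cost = €1205.
So P2→K carries 50 TEU.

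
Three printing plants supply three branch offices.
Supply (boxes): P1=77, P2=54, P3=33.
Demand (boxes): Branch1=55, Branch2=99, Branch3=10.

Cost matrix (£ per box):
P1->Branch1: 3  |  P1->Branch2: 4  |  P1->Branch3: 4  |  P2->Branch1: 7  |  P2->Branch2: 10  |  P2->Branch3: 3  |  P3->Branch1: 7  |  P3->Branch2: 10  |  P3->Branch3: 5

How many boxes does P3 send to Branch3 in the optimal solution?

The minimum-cost plan:
  P1 to Branch2: 77 boxes
  P2 to Branch1: 44 boxes
  P2 to Branch3: 10 boxes
  P3 to Branch1: 11 boxes
  P3 to Branch2: 22 boxes
Total cost = £943.
The route P3→Branch3 is not used.

0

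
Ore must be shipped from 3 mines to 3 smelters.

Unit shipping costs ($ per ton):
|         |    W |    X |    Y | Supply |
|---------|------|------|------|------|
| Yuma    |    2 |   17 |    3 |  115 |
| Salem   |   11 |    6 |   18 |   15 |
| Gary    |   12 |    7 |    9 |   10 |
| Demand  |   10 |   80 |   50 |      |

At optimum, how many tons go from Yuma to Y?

50

Solving gives:
  Yuma to W: 10 × $2 = $20
  Yuma to X: 55 × $17 = $935
  Yuma to Y: 50 × $3 = $150
  Salem to X: 15 × $6 = $90
  Gary to X: 10 × $7 = $70
Total cost = $1265.
So Yuma→Y carries 50 tons.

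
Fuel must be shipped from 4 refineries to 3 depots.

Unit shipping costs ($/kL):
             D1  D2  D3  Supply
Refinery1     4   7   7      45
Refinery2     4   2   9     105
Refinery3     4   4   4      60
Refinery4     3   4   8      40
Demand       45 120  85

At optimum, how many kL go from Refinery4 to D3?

The minimum-cost plan:
  Refinery1 to D1: 20 × $4 = $80
  Refinery1 to D3: 25 × $7 = $175
  Refinery2 to D2: 105 × $2 = $210
  Refinery3 to D3: 60 × $4 = $240
  Refinery4 to D1: 25 × $3 = $75
  Refinery4 to D2: 15 × $4 = $60
Total cost = $840.
The route Refinery4→D3 is not used.

0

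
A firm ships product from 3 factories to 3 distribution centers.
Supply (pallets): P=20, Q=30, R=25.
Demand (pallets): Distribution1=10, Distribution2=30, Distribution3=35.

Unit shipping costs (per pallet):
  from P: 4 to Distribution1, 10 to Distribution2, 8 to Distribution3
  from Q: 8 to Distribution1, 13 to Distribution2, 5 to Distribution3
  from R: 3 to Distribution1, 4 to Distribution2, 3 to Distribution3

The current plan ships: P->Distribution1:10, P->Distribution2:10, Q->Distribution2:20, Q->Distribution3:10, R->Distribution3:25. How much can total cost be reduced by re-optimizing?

Current plan cost = 10·4 + 10·10 + 20·13 + 10·5 + 25·3 = 525.
Optimal plan:
  P to Distribution1: 10 × 4 = 40
  P to Distribution2: 5 × 10 = 50
  P to Distribution3: 5 × 8 = 40
  Q to Distribution3: 30 × 5 = 150
  R to Distribution2: 25 × 4 = 100
Optimal cost = 380.
Saving = 525 − 380 = 145.

145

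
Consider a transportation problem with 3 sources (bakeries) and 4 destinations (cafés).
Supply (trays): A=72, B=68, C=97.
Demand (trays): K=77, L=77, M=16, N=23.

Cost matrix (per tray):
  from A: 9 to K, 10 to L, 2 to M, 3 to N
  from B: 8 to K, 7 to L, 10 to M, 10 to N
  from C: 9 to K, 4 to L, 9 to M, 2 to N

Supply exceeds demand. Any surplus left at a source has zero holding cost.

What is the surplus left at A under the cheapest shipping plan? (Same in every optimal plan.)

44

Minimum-cost shipments:
  A→K: 9 × 9 = 81
  A→M: 16 × 2 = 32
  A→N: 3 × 3 = 9
  B→K: 68 × 8 = 544
  C→L: 77 × 4 = 308
  C→N: 20 × 2 = 40
Total cost = 1014.
A ships 28 of its 72, leaving 44.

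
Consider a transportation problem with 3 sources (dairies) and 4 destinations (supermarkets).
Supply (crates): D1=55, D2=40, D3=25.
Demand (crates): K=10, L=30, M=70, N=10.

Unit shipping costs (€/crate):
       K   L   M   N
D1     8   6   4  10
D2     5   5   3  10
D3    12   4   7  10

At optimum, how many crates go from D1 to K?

0

Solving gives:
  D1 to L: 5 × €6 = €30
  D1 to M: 40 × €4 = €160
  D1 to N: 10 × €10 = €100
  D2 to K: 10 × €5 = €50
  D2 to M: 30 × €3 = €90
  D3 to L: 25 × €4 = €100
Total cost = €530.
The route D1→K is not used.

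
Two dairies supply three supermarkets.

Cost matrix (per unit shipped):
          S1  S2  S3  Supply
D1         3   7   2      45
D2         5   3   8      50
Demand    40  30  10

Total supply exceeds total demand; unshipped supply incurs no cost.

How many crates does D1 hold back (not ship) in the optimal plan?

0

An optimal plan:
  D1→S1: 35 × 3 = 105
  D1→S3: 10 × 2 = 20
  D2→S1: 5 × 5 = 25
  D2→S2: 30 × 3 = 90
Total cost = 240.
D1 ships 45 of its 45, leaving 0.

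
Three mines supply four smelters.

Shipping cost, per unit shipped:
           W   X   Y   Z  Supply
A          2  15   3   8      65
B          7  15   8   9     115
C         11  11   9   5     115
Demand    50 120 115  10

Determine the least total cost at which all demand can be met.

Optimal allocation:
  A–Y: 65 × 3 = 195
  B–W: 50 × 7 = 350
  B–X: 15 × 15 = 225
  B–Y: 50 × 8 = 400
  C–X: 105 × 11 = 1155
  C–Z: 10 × 5 = 50
Total = 195 + 350 + 225 + 400 + 1155 + 50 = 2375.

2375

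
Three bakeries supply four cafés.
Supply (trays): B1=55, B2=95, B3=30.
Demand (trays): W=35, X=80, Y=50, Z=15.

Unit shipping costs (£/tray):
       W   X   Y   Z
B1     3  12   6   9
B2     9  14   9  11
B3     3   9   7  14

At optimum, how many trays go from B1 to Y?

20

Solving gives:
  B1→W: 35 × £3 = £105
  B1→Y: 20 × £6 = £120
  B2→X: 50 × £14 = £700
  B2→Y: 30 × £9 = £270
  B2→Z: 15 × £11 = £165
  B3→X: 30 × £9 = £270
Total cost = £1630.
So B1→Y carries 20 trays.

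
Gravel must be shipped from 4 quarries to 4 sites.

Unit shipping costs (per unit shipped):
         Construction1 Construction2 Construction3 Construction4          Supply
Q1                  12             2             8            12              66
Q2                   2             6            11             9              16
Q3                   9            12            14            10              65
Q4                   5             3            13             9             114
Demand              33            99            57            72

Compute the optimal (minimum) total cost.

A cheapest plan:
  Q1 to Construction2: 9 × 2 = 18
  Q1 to Construction3: 57 × 8 = 456
  Q2 to Construction1: 16 × 2 = 32
  Q3 to Construction4: 65 × 10 = 650
  Q4 to Construction1: 17 × 5 = 85
  Q4 to Construction2: 90 × 3 = 270
  Q4 to Construction4: 7 × 9 = 63
Total = 18 + 456 + 32 + 650 + 85 + 270 + 63 = 1574.

1574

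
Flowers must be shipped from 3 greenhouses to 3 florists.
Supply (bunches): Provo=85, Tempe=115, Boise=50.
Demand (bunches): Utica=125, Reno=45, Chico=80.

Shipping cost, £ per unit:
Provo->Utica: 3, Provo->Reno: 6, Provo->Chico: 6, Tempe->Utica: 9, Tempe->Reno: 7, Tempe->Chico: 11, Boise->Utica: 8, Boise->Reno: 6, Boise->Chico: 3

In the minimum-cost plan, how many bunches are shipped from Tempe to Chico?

30

Solving gives:
  Provo->Utica: 85 × £3 = £255
  Tempe->Utica: 40 × £9 = £360
  Tempe->Reno: 45 × £7 = £315
  Tempe->Chico: 30 × £11 = £330
  Boise->Chico: 50 × £3 = £150
Total cost = £1410.
So Tempe→Chico carries 30 bunches.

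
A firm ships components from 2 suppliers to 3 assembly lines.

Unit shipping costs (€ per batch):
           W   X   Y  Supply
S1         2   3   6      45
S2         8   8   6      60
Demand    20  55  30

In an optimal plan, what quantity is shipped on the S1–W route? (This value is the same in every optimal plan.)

20

The minimum-cost plan:
  S1->W: 20 batches
  S1->X: 25 batches
  S2->X: 30 batches
  S2->Y: 30 batches
Total cost = €535.
So S1→W carries 20 batches.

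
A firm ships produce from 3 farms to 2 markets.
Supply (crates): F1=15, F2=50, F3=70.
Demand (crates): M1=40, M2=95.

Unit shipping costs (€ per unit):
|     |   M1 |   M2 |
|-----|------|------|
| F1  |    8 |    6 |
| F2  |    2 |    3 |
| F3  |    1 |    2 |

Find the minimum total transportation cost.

340

A cheapest plan:
  F1->M2: 15 × €6 = €90
  F2->M1: 40 × €2 = €80
  F2->M2: 10 × €3 = €30
  F3->M2: 70 × €2 = €140
Total = 90 + 80 + 30 + 140 = €340.
(Supply check: F1 ships 15; F2 ships 50; F3 ships 70.)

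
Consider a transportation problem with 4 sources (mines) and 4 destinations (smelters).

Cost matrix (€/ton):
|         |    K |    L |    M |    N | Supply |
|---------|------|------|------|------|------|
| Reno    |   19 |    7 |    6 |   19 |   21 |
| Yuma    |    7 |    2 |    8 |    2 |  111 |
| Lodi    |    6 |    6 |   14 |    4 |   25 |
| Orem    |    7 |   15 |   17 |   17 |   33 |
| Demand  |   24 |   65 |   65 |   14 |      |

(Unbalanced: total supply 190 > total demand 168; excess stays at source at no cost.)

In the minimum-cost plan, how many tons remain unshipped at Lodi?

0

An optimal plan:
  Reno–M: 21 × €6 = €126
  Yuma–L: 65 × €2 = €130
  Yuma–M: 44 × €8 = €352
  Yuma–N: 2 × €2 = €4
  Lodi–K: 13 × €6 = €78
  Lodi–N: 12 × €4 = €48
  Orem–K: 11 × €7 = €77
Total cost = €815.
Lodi ships 25 of its 25, leaving 0.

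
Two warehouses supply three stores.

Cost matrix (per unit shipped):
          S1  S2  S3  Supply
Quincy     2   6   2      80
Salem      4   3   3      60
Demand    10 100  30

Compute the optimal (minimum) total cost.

500

Optimal allocation:
  Quincy->S1: 10 × 2 = 20
  Quincy->S2: 40 × 6 = 240
  Quincy->S3: 30 × 2 = 60
  Salem->S2: 60 × 3 = 180
Total = 20 + 240 + 60 + 180 = 500.
(Supply check: Quincy ships 80; Salem ships 60.)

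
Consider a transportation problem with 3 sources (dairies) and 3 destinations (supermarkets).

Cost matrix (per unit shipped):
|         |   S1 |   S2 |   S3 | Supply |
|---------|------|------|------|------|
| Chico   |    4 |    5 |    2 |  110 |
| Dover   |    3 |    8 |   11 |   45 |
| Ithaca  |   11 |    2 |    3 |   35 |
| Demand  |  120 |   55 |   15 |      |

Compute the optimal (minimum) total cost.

Optimal allocation:
  Chico->S1: 75 × 4 = 300
  Chico->S2: 20 × 5 = 100
  Chico->S3: 15 × 2 = 30
  Dover->S1: 45 × 3 = 135
  Ithaca->S2: 35 × 2 = 70
Total = 300 + 100 + 30 + 135 + 70 = 635.

635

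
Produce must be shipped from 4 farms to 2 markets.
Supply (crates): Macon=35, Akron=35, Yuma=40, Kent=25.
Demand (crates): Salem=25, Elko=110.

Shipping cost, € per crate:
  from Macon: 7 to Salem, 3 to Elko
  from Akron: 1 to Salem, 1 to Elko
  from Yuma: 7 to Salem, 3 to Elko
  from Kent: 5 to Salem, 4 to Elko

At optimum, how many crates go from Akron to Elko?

Solving gives:
  Macon→Elko: 35 crates
  Akron→Salem: 25 crates
  Akron→Elko: 10 crates
  Yuma→Elko: 40 crates
  Kent→Elko: 25 crates
Total cost = €360.
So Akron→Elko carries 10 crates.

10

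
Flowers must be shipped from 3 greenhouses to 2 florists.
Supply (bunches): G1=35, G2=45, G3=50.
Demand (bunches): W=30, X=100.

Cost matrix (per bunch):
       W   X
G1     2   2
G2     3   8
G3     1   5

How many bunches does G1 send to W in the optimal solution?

0

The minimum-cost plan:
  G1->X: 35 bunches
  G2->W: 30 bunches
  G2->X: 15 bunches
  G3->X: 50 bunches
Total cost = 530.
The route G1→W is not used.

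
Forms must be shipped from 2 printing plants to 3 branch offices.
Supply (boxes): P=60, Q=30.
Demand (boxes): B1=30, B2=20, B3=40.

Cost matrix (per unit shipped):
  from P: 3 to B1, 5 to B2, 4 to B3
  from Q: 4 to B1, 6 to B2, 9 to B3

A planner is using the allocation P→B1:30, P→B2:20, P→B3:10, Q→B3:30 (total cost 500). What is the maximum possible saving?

Current plan cost = 30·3 + 20·5 + 10·4 + 30·9 = 500.
Optimal plan:
  P→B1: 20 × 3 = 60
  P→B3: 40 × 4 = 160
  Q→B1: 10 × 4 = 40
  Q→B2: 20 × 6 = 120
Optimal cost = 380.
Saving = 500 − 380 = 120.

120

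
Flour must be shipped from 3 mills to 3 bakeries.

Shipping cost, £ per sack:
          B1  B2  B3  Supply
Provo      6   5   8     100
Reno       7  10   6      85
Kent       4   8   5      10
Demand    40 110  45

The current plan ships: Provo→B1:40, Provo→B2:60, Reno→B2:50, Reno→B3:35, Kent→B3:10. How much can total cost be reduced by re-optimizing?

180

Current plan cost = 40·6 + 60·5 + 50·10 + 35·6 + 10·5 = £1300.
Optimal plan:
  Provo→B2: 100 × £5 = £500
  Reno→B1: 30 × £7 = £210
  Reno→B2: 10 × £10 = £100
  Reno→B3: 45 × £6 = £270
  Kent→B1: 10 × £4 = £40
Optimal cost = £1120.
Saving = 1300 − 1120 = £180.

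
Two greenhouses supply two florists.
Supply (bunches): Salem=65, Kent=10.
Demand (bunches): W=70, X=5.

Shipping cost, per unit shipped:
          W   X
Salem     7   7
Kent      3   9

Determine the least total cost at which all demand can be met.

An optimal shipping plan:
  Salem to W: 60 × 7 = 420
  Salem to X: 5 × 7 = 35
  Kent to W: 10 × 3 = 30
Total = 420 + 35 + 30 = 485.
(Supply check: Salem ships 65; Kent ships 10.)

485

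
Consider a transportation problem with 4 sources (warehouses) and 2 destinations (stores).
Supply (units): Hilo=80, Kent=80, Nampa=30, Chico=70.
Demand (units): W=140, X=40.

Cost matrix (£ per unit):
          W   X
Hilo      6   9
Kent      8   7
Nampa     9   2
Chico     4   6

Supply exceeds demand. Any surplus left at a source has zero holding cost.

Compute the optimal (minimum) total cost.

830

A cheapest plan:
  Hilo->W: 70 × £6 = £420
  Kent->X: 10 × £7 = £70
  Nampa->X: 30 × £2 = £60
  Chico->W: 70 × £4 = £280
Total = 420 + 70 + 60 + 280 = £830.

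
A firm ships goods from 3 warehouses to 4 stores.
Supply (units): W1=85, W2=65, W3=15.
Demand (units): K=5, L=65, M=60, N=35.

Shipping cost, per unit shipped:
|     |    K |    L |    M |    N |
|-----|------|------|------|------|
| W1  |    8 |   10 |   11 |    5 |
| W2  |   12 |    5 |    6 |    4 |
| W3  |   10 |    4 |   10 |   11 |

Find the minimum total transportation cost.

An optimal shipping plan:
  W1 to K: 5 × 8 = 40
  W1 to L: 45 × 10 = 450
  W1 to N: 35 × 5 = 175
  W2 to L: 5 × 5 = 25
  W2 to M: 60 × 6 = 360
  W3 to L: 15 × 4 = 60
Total = 40 + 450 + 175 + 25 + 360 + 60 = 1110.

1110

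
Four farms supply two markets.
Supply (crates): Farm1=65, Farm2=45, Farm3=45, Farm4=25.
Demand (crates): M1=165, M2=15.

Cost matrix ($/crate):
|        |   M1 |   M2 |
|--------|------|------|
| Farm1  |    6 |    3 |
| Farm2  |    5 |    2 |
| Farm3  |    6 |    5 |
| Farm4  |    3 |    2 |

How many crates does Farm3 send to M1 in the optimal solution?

The minimum-cost plan:
  Farm1→M1: 50 crates
  Farm1→M2: 15 crates
  Farm2→M1: 45 crates
  Farm3→M1: 45 crates
  Farm4→M1: 25 crates
Total cost = $915.
So Farm3→M1 carries 45 crates.

45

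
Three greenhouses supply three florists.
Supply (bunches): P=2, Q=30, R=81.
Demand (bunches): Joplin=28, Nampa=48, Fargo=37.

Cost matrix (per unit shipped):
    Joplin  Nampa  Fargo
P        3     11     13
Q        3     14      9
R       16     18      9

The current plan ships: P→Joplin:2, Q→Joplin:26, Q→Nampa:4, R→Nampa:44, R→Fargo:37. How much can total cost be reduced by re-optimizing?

Current plan cost = 2·3 + 26·3 + 4·14 + 44·18 + 37·9 = 1265.
Optimal plan:
  P to Nampa: 2 × 11 = 22
  Q to Joplin: 28 × 3 = 84
  Q to Nampa: 2 × 14 = 28
  R to Nampa: 44 × 18 = 792
  R to Fargo: 37 × 9 = 333
Optimal cost = 1259.
Saving = 1265 − 1259 = 6.

6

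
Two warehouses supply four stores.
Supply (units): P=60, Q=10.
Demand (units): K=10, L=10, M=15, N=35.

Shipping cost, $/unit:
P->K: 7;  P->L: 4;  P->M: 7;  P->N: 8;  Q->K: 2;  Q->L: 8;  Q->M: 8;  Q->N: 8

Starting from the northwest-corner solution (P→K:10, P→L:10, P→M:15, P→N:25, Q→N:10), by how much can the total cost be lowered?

Current plan cost = 10·7 + 10·4 + 15·7 + 25·8 + 10·8 = $495.
Optimal plan:
  P->L: 10 × $4 = $40
  P->M: 15 × $7 = $105
  P->N: 35 × $8 = $280
  Q->K: 10 × $2 = $20
Optimal cost = $445.
Saving = 495 − 445 = $50.

50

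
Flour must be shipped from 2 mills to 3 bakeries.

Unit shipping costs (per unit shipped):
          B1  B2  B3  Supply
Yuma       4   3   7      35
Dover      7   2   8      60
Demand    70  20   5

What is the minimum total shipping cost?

An optimal shipping plan:
  Yuma–B1: 35 sacks
  Dover–B1: 35 sacks
  Dover–B2: 20 sacks
  Dover–B3: 5 sacks
Total cost = 465.
(Supply check: Yuma ships 35; Dover ships 60.)

465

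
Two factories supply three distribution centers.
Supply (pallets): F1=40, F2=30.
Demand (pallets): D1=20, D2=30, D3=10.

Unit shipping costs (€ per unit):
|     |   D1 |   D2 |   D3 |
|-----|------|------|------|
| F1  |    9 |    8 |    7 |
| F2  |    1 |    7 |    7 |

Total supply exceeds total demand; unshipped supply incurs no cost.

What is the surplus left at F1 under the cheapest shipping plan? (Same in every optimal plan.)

An optimal plan:
  F1→D2: 20 pallets
  F1→D3: 10 pallets
  F2→D1: 20 pallets
  F2→D2: 10 pallets
Total cost = €320.
F1 ships 30 of its 40, leaving 10.

10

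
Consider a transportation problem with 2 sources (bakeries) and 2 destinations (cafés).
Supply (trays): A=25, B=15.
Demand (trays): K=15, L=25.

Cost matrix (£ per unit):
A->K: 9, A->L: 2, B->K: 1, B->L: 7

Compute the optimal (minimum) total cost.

65

Optimal allocation:
  A->L: 25 trays
  B->K: 15 trays
Total cost = £65.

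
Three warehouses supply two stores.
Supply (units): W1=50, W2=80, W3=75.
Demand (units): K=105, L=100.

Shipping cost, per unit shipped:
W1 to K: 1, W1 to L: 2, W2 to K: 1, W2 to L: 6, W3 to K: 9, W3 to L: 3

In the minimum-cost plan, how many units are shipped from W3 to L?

Solving gives:
  W1→K: 25 × 1 = 25
  W1→L: 25 × 2 = 50
  W2→K: 80 × 1 = 80
  W3→L: 75 × 3 = 225
Total cost = 380.
So W3→L carries 75 units.

75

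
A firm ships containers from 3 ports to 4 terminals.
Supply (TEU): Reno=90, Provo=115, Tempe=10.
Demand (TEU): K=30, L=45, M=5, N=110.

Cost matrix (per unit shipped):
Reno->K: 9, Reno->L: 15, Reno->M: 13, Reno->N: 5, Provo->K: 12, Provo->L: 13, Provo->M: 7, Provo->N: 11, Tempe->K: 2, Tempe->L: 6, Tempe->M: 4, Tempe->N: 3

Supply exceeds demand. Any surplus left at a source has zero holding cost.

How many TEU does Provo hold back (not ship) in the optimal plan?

Minimum-cost shipments:
  Reno→N: 90 TEU
  Provo→K: 20 TEU
  Provo→L: 45 TEU
  Provo→M: 5 TEU
  Provo→N: 20 TEU
  Tempe→K: 10 TEU
Total cost = 1550.
Provo ships 90 of its 115, leaving 25.

25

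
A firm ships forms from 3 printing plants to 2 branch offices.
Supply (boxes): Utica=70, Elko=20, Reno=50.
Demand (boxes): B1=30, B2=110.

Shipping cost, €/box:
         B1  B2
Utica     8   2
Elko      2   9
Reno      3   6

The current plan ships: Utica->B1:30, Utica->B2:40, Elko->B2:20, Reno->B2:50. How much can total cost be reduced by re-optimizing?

Current plan cost = 30·8 + 40·2 + 20·9 + 50·6 = €800.
Optimal plan:
  Utica to B2: 70 × €2 = €140
  Elko to B1: 20 × €2 = €40
  Reno to B1: 10 × €3 = €30
  Reno to B2: 40 × €6 = €240
Optimal cost = €450.
Saving = 800 − 450 = €350.

350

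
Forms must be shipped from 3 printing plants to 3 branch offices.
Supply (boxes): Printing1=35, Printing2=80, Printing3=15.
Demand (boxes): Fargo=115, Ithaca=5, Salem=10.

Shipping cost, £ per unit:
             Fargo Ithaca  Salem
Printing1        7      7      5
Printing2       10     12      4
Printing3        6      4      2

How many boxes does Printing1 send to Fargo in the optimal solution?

35

Solving gives:
  Printing1→Fargo: 35 × £7 = £245
  Printing2→Fargo: 70 × £10 = £700
  Printing2→Salem: 10 × £4 = £40
  Printing3→Fargo: 10 × £6 = £60
  Printing3→Ithaca: 5 × £4 = £20
Total cost = £1065.
So Printing1→Fargo carries 35 boxes.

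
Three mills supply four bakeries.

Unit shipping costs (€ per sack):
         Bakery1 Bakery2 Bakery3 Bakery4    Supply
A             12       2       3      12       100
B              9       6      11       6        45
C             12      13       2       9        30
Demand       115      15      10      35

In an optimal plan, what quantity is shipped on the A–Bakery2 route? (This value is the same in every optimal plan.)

15

Solving gives:
  A to Bakery1: 85 × €12 = €1020
  A to Bakery2: 15 × €2 = €30
  B to Bakery1: 30 × €9 = €270
  B to Bakery4: 15 × €6 = €90
  C to Bakery3: 10 × €2 = €20
  C to Bakery4: 20 × €9 = €180
Total cost = €1610.
So A→Bakery2 carries 15 sacks.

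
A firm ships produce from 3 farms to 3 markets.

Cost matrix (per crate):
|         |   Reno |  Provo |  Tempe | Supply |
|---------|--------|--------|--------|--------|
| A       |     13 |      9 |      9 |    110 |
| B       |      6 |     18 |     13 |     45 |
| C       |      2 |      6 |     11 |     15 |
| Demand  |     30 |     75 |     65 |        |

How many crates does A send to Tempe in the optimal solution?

50

The minimum-cost plan:
  A→Provo: 60 × 9 = 540
  A→Tempe: 50 × 9 = 450
  B→Reno: 30 × 6 = 180
  B→Tempe: 15 × 13 = 195
  C→Provo: 15 × 6 = 90
Total cost = 1455.
So A→Tempe carries 50 crates.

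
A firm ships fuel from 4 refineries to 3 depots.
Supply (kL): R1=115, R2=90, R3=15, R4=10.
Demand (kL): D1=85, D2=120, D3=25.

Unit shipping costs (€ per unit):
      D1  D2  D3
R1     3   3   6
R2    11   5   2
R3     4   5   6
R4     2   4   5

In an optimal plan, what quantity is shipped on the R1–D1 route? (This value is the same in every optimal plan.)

Optimal shipments:
  R1–D1: 60 × €3 = €180
  R1–D2: 55 × €3 = €165
  R2–D2: 65 × €5 = €325
  R2–D3: 25 × €2 = €50
  R3–D1: 15 × €4 = €60
  R4–D1: 10 × €2 = €20
Total cost = €800.
So R1→D1 carries 60 kL.

60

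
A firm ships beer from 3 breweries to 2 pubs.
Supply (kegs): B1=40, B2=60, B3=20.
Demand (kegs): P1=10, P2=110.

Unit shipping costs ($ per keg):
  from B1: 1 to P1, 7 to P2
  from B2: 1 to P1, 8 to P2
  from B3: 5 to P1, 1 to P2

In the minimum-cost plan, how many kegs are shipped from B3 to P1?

0

The minimum-cost plan:
  B1–P2: 40 × $7 = $280
  B2–P1: 10 × $1 = $10
  B2–P2: 50 × $8 = $400
  B3–P2: 20 × $1 = $20
Total cost = $710.
The route B3→P1 is not used.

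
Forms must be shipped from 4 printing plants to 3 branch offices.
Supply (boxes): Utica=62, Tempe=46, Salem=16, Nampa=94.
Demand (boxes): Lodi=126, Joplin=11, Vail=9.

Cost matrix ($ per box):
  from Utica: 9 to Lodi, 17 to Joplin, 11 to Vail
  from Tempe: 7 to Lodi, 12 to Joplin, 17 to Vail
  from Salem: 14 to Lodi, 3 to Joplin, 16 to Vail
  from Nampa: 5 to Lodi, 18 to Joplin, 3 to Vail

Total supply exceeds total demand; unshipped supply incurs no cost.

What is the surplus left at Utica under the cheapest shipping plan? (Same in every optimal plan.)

62

An optimal plan:
  Tempe->Lodi: 41 × $7 = $287
  Salem->Joplin: 11 × $3 = $33
  Nampa->Lodi: 85 × $5 = $425
  Nampa->Vail: 9 × $3 = $27
Total cost = $772.
Utica ships 0 of its 62, leaving 62.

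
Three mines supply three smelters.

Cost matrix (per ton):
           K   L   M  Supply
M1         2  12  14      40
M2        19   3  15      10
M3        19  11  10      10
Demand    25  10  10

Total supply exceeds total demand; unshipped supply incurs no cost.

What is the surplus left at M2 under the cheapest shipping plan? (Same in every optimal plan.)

0

Minimum-cost shipments:
  M1→K: 25 tons
  M2→L: 10 tons
  M3→M: 10 tons
Total cost = 180.
M2 ships 10 of its 10, leaving 0.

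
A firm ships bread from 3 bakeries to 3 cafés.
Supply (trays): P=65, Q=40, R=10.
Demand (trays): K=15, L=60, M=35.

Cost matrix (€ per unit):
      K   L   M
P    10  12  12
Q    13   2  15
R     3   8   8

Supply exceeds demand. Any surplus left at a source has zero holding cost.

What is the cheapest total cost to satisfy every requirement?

An optimal shipping plan:
  P–K: 5 × €10 = €50
  P–L: 20 × €12 = €240
  P–M: 35 × €12 = €420
  Q–L: 40 × €2 = €80
  R–K: 10 × €3 = €30
Total = 50 + 240 + 420 + 80 + 30 = €820.
(Supply check: P ships 60; Q ships 40; R ships 10.)

820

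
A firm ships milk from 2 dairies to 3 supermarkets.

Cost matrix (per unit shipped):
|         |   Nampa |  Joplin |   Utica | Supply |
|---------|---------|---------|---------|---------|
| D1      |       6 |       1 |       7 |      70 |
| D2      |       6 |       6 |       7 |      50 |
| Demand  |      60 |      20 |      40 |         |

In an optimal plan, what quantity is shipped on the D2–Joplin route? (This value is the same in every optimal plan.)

The minimum-cost plan:
  D1→Nampa: 10 crates
  D1→Joplin: 20 crates
  D1→Utica: 40 crates
  D2→Nampa: 50 crates
Total cost = 660.
The route D2→Joplin is not used.

0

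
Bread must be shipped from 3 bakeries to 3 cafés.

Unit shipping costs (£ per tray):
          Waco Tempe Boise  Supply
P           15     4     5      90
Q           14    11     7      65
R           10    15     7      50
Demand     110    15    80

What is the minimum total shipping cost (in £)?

One minimum-cost allocation:
  P–Tempe: 15 trays
  P–Boise: 75 trays
  Q–Waco: 60 trays
  Q–Boise: 5 trays
  R–Waco: 50 trays
Total cost = £1810.
(Supply check: P ships 90; Q ships 65; R ships 50.)

1810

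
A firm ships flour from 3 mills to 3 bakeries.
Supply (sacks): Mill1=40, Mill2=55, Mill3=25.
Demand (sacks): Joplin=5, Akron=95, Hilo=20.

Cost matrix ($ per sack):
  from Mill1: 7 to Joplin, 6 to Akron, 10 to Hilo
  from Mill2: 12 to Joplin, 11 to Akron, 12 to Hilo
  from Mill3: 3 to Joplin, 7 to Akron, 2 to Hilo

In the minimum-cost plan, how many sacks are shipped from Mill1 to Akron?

Optimal shipments:
  Mill1–Akron: 40 sacks
  Mill2–Akron: 55 sacks
  Mill3–Joplin: 5 sacks
  Mill3–Hilo: 20 sacks
Total cost = $900.
So Mill1→Akron carries 40 sacks.

40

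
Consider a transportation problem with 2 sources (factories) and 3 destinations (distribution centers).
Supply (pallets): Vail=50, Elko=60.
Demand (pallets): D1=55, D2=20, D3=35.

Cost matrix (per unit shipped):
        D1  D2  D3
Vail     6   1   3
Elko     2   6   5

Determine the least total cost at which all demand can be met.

245

An optimal shipping plan:
  Vail to D2: 20 pallets
  Vail to D3: 30 pallets
  Elko to D1: 55 pallets
  Elko to D3: 5 pallets
Total cost = 245.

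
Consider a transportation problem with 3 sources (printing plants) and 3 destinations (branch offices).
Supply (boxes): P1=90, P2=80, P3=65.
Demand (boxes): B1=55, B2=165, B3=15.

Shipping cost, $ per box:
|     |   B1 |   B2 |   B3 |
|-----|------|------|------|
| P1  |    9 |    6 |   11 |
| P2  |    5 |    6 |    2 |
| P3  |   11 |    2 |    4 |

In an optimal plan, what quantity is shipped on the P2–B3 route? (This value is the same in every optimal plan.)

15

Optimal shipments:
  P1–B2: 90 × $6 = $540
  P2–B1: 55 × $5 = $275
  P2–B2: 10 × $6 = $60
  P2–B3: 15 × $2 = $30
  P3–B2: 65 × $2 = $130
Total cost = $1035.
So P2→B3 carries 15 boxes.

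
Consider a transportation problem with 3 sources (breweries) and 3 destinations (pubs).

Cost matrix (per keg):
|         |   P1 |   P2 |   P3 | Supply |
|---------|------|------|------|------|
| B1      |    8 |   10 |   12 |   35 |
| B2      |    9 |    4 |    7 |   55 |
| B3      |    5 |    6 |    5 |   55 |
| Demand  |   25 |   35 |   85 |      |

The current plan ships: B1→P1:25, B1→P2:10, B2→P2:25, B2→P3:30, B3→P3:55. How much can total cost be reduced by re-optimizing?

Current plan cost = 25·8 + 10·10 + 25·4 + 30·7 + 55·5 = 885.
Optimal plan:
  B1 to P1: 25 × 8 = 200
  B1 to P3: 10 × 12 = 120
  B2 to P2: 35 × 4 = 140
  B2 to P3: 20 × 7 = 140
  B3 to P3: 55 × 5 = 275
Optimal cost = 875.
Saving = 885 − 875 = 10.

10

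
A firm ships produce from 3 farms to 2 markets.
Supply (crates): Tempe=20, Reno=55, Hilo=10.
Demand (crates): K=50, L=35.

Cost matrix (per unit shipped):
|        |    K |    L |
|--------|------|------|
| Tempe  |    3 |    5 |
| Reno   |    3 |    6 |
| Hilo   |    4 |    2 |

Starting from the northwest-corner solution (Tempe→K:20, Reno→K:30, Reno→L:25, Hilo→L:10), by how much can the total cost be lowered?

20

Current plan cost = 20·3 + 30·3 + 25·6 + 10·2 = 320.
Optimal plan:
  Tempe to L: 20 × 5 = 100
  Reno to K: 50 × 3 = 150
  Reno to L: 5 × 6 = 30
  Hilo to L: 10 × 2 = 20
Optimal cost = 300.
Saving = 320 − 300 = 20.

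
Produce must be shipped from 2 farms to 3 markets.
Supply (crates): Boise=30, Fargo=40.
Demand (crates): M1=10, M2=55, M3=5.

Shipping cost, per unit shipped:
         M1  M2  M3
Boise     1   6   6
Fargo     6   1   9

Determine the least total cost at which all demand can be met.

170

A cheapest plan:
  Boise→M1: 10 crates
  Boise→M2: 15 crates
  Boise→M3: 5 crates
  Fargo→M2: 40 crates
Total cost = 170.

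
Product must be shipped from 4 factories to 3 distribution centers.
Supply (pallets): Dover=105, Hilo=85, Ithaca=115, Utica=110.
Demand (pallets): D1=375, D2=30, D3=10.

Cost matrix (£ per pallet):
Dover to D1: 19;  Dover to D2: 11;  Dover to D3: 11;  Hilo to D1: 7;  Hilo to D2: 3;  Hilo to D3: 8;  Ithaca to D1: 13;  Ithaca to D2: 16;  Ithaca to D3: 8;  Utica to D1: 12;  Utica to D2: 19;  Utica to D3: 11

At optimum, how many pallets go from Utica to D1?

Solving gives:
  Dover→D1: 65 × £19 = £1235
  Dover→D2: 30 × £11 = £330
  Dover→D3: 10 × £11 = £110
  Hilo→D1: 85 × £7 = £595
  Ithaca→D1: 115 × £13 = £1495
  Utica→D1: 110 × £12 = £1320
Total cost = £5085.
So Utica→D1 carries 110 pallets.

110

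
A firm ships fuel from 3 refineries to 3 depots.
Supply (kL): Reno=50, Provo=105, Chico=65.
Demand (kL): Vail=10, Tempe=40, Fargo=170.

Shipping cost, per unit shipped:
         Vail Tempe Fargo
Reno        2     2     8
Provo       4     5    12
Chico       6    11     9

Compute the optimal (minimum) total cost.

A cheapest plan:
  Reno->Fargo: 50 × 8 = 400
  Provo->Vail: 10 × 4 = 40
  Provo->Tempe: 40 × 5 = 200
  Provo->Fargo: 55 × 12 = 660
  Chico->Fargo: 65 × 9 = 585
Total = 400 + 40 + 200 + 660 + 585 = 1885.
(Supply check: Reno ships 50; Provo ships 105; Chico ships 65.)

1885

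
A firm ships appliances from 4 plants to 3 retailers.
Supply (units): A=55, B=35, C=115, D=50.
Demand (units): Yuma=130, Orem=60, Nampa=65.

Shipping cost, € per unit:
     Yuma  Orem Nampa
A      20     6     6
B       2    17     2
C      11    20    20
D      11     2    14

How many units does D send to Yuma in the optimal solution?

0

Optimal shipments:
  A to Orem: 10 × €6 = €60
  A to Nampa: 45 × €6 = €270
  B to Yuma: 15 × €2 = €30
  B to Nampa: 20 × €2 = €40
  C to Yuma: 115 × €11 = €1265
  D to Orem: 50 × €2 = €100
Total cost = €1765.
The route D→Yuma is not used.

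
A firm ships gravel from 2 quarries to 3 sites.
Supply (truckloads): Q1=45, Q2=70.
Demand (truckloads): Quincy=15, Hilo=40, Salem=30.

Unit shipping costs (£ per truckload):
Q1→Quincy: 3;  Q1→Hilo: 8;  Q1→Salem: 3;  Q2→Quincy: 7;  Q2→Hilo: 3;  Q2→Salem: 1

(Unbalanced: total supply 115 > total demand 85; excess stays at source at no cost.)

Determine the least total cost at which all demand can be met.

195

An optimal shipping plan:
  Q1 to Quincy: 15 truckloads
  Q2 to Hilo: 40 truckloads
  Q2 to Salem: 30 truckloads
Total cost = £195.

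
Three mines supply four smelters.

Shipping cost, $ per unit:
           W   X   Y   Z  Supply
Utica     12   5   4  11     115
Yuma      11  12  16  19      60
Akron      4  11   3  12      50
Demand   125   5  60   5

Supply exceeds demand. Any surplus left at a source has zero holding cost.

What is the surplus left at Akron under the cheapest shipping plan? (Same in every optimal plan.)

An optimal plan:
  Utica–W: 15 tons
  Utica–X: 5 tons
  Utica–Y: 60 tons
  Utica–Z: 5 tons
  Yuma–W: 60 tons
  Akron–W: 50 tons
Total cost = $1360.
Akron ships 50 of its 50, leaving 0.

0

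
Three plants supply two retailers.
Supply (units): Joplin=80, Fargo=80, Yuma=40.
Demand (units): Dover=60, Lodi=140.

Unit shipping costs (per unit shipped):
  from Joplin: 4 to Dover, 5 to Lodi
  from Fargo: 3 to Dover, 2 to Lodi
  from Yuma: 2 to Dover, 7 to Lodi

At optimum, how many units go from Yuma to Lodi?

0

Solving gives:
  Joplin->Dover: 20 × 4 = 80
  Joplin->Lodi: 60 × 5 = 300
  Fargo->Lodi: 80 × 2 = 160
  Yuma->Dover: 40 × 2 = 80
Total cost = 620.
The route Yuma→Lodi is not used.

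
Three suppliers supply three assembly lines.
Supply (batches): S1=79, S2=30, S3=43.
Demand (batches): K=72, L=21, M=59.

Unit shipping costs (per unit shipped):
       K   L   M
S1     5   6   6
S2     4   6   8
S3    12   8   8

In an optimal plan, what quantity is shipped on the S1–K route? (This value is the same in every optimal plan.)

42

The minimum-cost plan:
  S1->K: 42 × 5 = 210
  S1->M: 37 × 6 = 222
  S2->K: 30 × 4 = 120
  S3->L: 21 × 8 = 168
  S3->M: 22 × 8 = 176
Total cost = 896.
So S1→K carries 42 batches.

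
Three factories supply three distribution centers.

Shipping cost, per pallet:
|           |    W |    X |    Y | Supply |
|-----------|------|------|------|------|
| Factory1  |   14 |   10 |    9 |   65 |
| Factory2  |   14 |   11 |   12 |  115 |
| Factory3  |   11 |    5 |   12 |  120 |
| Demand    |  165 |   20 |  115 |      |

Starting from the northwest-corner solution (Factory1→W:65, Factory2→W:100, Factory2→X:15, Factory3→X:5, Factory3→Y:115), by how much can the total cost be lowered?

Current plan cost = 65·14 + 100·14 + 15·11 + 5·5 + 115·12 = 3880.
Optimal plan:
  Factory1–Y: 65 pallets
  Factory2–W: 65 pallets
  Factory2–Y: 50 pallets
  Factory3–W: 100 pallets
  Factory3–X: 20 pallets
Optimal cost = 3295.
Saving = 3880 − 3295 = 585.

585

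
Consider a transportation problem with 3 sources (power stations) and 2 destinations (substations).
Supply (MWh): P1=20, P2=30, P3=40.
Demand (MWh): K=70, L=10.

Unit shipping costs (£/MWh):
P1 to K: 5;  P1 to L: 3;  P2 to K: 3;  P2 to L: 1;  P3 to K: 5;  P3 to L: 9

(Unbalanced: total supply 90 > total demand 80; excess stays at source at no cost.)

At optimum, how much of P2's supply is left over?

0

Minimum-cost shipments:
  P1->L: 10 × £3 = £30
  P2->K: 30 × £3 = £90
  P3->K: 40 × £5 = £200
Total cost = £320.
P2 ships 30 of its 30, leaving 0.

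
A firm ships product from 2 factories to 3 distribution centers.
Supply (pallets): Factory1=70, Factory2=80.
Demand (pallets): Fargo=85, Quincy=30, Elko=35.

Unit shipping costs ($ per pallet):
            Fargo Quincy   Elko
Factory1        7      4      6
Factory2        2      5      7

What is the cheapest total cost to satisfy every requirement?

A cheapest plan:
  Factory1 to Fargo: 5 × $7 = $35
  Factory1 to Quincy: 30 × $4 = $120
  Factory1 to Elko: 35 × $6 = $210
  Factory2 to Fargo: 80 × $2 = $160
Total = 35 + 120 + 210 + 160 = $525.

525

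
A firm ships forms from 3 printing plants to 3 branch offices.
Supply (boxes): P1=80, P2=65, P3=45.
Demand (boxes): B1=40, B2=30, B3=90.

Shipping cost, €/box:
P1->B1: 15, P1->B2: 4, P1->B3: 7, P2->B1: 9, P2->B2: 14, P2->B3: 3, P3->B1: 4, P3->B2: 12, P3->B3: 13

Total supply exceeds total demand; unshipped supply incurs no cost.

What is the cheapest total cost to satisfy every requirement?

One minimum-cost allocation:
  P1→B2: 30 boxes
  P1→B3: 25 boxes
  P2→B3: 65 boxes
  P3→B1: 40 boxes
Total cost = €650.

650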